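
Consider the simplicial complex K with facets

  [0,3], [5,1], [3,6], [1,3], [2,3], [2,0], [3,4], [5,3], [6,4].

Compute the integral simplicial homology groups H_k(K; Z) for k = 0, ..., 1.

Order the vertices as 0 < 1 < 2 < 3 < 4 < 5 < 6. Listing each simplex with vertices in this order, K has dimension 1 with simplices:

  0-simplices (7): [0], [1], [2], [3], [4], [5], [6]
  1-simplices (9): [0,2], [0,3], [1,3], [1,5], [2,3], [3,4], [3,5], [3,6], [4,6]

giving chain groups C_0 ≅ Z^7, C_1 ≅ Z^9.

The boundary map ∂_1: C_1 → C_0 maps an edge to its endpoints' difference, ∂[p,q] = q − p. For instance
  ∂[3,5] = [5] − [3].
The resulting 7×9 matrix has rank 6, and its Smith normal form has invariant factors (1,1,1,1,1,1).

From H_k ≅ ker(∂_k) / im(∂_{k+1}) we obtain:

  H_0: rank C_0 − rank ∂_1 = 7 − 6 = 1, and the invariant factors of ∂_1 are all 1, so H_0 = Z.
  H_1: rank ker ∂_1 − rank ∂_2 = (9 − 6) − 0 = 3, and there is no ∂_2, so H_1 = Z^3.

As a check, the Euler characteristic is 7 − 9 = -2, which agrees with 1 − 3 = -2.
(K is a triangulation of a wedge of 3 circles.)

H_0 = Z,  H_1 = Z^3.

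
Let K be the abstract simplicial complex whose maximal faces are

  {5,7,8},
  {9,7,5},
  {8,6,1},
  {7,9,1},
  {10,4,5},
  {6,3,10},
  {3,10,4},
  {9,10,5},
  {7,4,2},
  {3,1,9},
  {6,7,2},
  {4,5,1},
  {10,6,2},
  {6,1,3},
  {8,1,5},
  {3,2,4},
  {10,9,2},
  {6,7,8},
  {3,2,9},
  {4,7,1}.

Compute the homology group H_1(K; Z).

Take the total order 1 < 2 < 3 < 4 < 5 < 6 < 7 < 8 < 9 < 10 on the vertex set. Then K (dimension 2) consists of the simplices:

  0-simplices (10): [1], [2], [3], [4], [5], [6], [7], [8], [9], [10]
  1-simplices (30): (30 of them)
  2-simplices (20): (20 of them)

giving chain groups C_0 ≅ Z^10, C_1 ≅ Z^30, C_2 ≅ Z^20.

The boundary map ∂_1: C_1 → C_0 maps an edge to its endpoints' difference, ∂[p,q] = q − p. For instance
  ∂[2,3] = [3] − [2].
As a 10×30 matrix over Z this has rank 9, with invariant factors (1,1,1,1,1,1,1,1,1).

The boundary map ∂_2: C_2 → C_1 maps a triangle to the signed sum of its edges. For instance
  ∂[4,5,10] = [5,10] − [4,10] + [4,5],
  ∂[6,7,8] = [7,8] − [6,8] + [6,7].
The resulting 30×20 matrix has rank 20, and its Smith normal form has invariant factors (1,1,1,1,1,1,1,1,1,1,1,1,1,1,1,1,1,1,1,2).

From H_k ≅ ker(∂_k) / im(∂_{k+1}) we obtain:

  H_1: rank ker ∂_1 − rank ∂_2 = (30 − 9) − 20 = 1, and ∂_2 has invariant factor 2 > 1, so H_1 ≅ Z ⊕ Z_2.

H_1 = Z ⊕ Z_2.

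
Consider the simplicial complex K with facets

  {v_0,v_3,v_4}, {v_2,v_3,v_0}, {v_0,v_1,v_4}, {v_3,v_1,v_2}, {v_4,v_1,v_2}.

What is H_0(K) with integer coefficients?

Fix the vertex order v_0 < v_1 < v_2 < v_3 < v_4 and write every simplex with vertices in increasing order. Then dim K = 2 and the simplices of K are:

  0-simplices (5): [v_0], [v_1], [v_2], [v_3], [v_4]
  1-simplices (10): [v_0,v_1], [v_0,v_2], [v_0,v_3], [v_0,v_4], [v_1,v_2], [v_1,v_3], [v_1,v_4], [v_2,v_3], [v_2,v_4], [v_3,v_4]
  2-simplices (5): [v_0,v_1,v_4], [v_0,v_2,v_3], [v_0,v_3,v_4], [v_1,v_2,v_3], [v_1,v_2,v_4]

Hence C_0 ≅ Z^5, C_1 ≅ Z^10, C_2 ≅ Z^5.

The boundary map ∂_1: C_1 → C_0 maps an edge to its endpoints' difference, ∂[p,q] = q − p. For instance
  ∂[v_1,v_4] = [v_4] − [v_1].
The 5×10 boundary matrix has rank 4 and Smith normal form diag(1,1,1,1).

∂_2: C_2 → C_1 acts by ∂[p,q,r] = [q,r] − [p,r] + [p,q]. For instance
  ∂[v_0,v_2,v_3] = [v_2,v_3] − [v_0,v_3] + [v_0,v_2],
  ∂[v_1,v_2,v_3] = [v_2,v_3] − [v_1,v_3] + [v_1,v_2].
The resulting 10×5 matrix has rank 5, and its Smith normal form has invariant factors (1,1,1,1,1).

Computing H_k = (kernel of ∂_k) / (image of ∂_{k+1}):

  H_0: rank C_0 − rank ∂_1 = 5 − 4 = 1, and the invariant factors of ∂_1 are all 1, so H_0 = Z.

H_0 ≅ Z.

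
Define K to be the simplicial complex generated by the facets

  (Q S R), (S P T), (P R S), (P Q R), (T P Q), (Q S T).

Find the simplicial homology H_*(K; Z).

H_0 = Z,  H_1 = 0,  H_2 = Z.

Take the total order P < Q < R < S < T on the vertex set. Then K (dimension 2) consists of the simplices:

  0-simplices (5): P, Q, R, S, T
  1-simplices (9): PQ, PR, PS, PT, QR, QS, QT, RS, ST
  2-simplices (6): PQR, PQT, PRS, PST, QRS, QST

so the chain groups are C_0 ≅ Z^5, C_1 ≅ Z^9, C_2 ≅ Z^6.

Boundary ∂_1: C_1 → C_0 sends each edge [p,q] (with p < q) to q − p. For instance
  ∂RS = S − R.
This gives a 5×9 integer matrix of rank 4; reducing to Smith normal form yields diagonal entries (1,1,1,1).

The boundary map ∂_2: C_2 → C_1 maps a triangle to the signed sum of its edges. For instance
  ∂PST = ST − PT + PS,
  ∂PRS = RS − PS + PR.
As a 9×6 matrix over Z this has rank 5, with invariant factors (1,1,1,1,1).

From H_k ≅ ker(∂_k) / im(∂_{k+1}) we obtain:

  H_0: rank C_0 − rank ∂_1 = 5 − 4 = 1, and the invariant factors of ∂_1 are all 1, so H_0 = Z.
  H_1: rank ker ∂_1 − rank ∂_2 = (9 − 4) − 5 = 0, and the invariant factors of ∂_2 are all 1, so H_1 = 0.
  H_2: rank ker ∂_2 − rank ∂_3 = (6 − 5) − 0 = 1, and there is no ∂_3, so H_2 = Z.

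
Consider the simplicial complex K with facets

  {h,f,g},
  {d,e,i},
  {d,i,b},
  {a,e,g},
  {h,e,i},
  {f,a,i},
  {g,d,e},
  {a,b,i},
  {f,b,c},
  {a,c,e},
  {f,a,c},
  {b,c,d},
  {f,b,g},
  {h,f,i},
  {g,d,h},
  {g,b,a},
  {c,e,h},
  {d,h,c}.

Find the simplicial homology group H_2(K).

K has 9 vertices, 27 edges, 18 triangles.
rank ∂_2 = 18, rank ∂_3 = 0 ⇒ b_2 = 18 − 18 − 0 = 0. So H_2 = 0.

H_2 ≅ 0.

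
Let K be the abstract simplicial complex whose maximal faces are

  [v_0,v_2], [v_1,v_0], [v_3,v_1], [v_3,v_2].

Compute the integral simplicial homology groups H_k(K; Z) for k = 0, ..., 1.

H_0 ≅ Z,  H_1 ≅ Z.

We work with the vertex ordering v_0 < v_1 < v_2 < v_3. The simplices of K, each written with vertices in increasing order, are:

  0-simplices (4): [v_0], [v_1], [v_2], [v_3]
  1-simplices (4): [v_0,v_1], [v_0,v_2], [v_1,v_3], [v_2,v_3]

so the chain groups are C_0 ≅ Z^4, C_1 ≅ Z^4.

Boundary ∂_1: C_1 → C_0 maps an edge to its endpoints' difference, ∂[p,q] = q − p.
As a 4×4 matrix over Z this has rank 3, with invariant factors (1,1,1).

From H_k ≅ ker(∂_k) / im(∂_{k+1}) we obtain:

  H_0: rank C_0 − rank ∂_1 = 4 − 3 = 1, and the invariant factors of ∂_1 are all 1, so H_0 ≅ Z.
  H_1: rank ker ∂_1 − rank ∂_2 = (4 − 3) − 0 = 1, and there is no ∂_2, so H_1 ≅ Z.

(K is a triangulation of the circle S^1.)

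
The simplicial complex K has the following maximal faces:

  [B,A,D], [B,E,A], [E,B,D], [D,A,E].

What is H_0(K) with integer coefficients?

H_0 = Z.

We work with the vertex ordering A < B < D < E. The simplices of K, each written with vertices in increasing order, are:

  0-simplices (4): A, B, D, E
  1-simplices (6): AB, AD, AE, BD, BE, DE
  2-simplices (4): ABD, ABE, ADE, BDE

Hence C_0 ≅ Z^4, C_1 ≅ Z^6, C_2 ≅ Z^4.

∂_1: C_1 → C_0 sends each edge [p,q] (with p < q) to q − p. For instance
  ∂AB = B − A.
The resulting 4×6 matrix has rank 3, and its Smith normal form has invariant factors (1,1,1).

∂_2: C_2 → C_1 sends each 2-simplex [p,q,r] to [q,r] − [p,r] + [p,q]. For instance
  ∂ADE = DE − AE + AD,
  ∂ABD = BD − AD + AB.
This gives a 6×4 integer matrix of rank 3; reducing to Smith normal form yields diagonal entries (1,1,1).

Reading off H_k = ker ∂_k / im ∂_{k+1}:

  H_0: rank C_0 − rank ∂_1 = 4 − 3 = 1, and the invariant factors of ∂_1 are all 1, so H_0 = Z.

(K is a triangulation of the 2-sphere S^2.)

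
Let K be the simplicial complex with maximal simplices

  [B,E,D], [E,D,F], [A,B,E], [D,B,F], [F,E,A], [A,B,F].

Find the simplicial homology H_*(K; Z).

Fix the vertex order A < B < D < E < F and write every simplex with vertices in increasing order. Then dim K = 2 and the simplices of K are:

  0-simplices (5): A, B, D, E, F
  1-simplices (9): AB, AE, AF, BD, BE, BF, DE, DF, EF
  2-simplices (6): ABE, ABF, AEF, BDE, BDF, DEF

giving chain groups C_0 ≅ Z^5, C_1 ≅ Z^9, C_2 ≅ Z^6.

The boundary map ∂_1: C_1 → C_0 is given by ∂[p,q] = [q] − [p].
This gives a 5×9 integer matrix of rank 4; reducing to Smith normal form yields diagonal entries (1,1,1,1).

∂_2: C_2 → C_1 sends each 2-simplex [p,q,r] to [q,r] − [p,r] + [p,q]. For instance
  ∂DEF = EF − DF + DE,
  ∂AEF = EF − AF + AE.
The resulting 9×6 matrix has rank 5, and its Smith normal form has invariant factors (1,1,1,1,1).

From H_k ≅ ker(∂_k) / im(∂_{k+1}) we obtain:

  H_0: rank C_0 − rank ∂_1 = 5 − 4 = 1, and the invariant factors of ∂_1 are all 1, so H_0 = Z.
  H_1: rank ker ∂_1 − rank ∂_2 = (9 − 4) − 5 = 0, and the invariant factors of ∂_2 are all 1, so H_1 = 0.
  H_2: rank ker ∂_2 − rank ∂_3 = (6 − 5) − 0 = 1, and there is no ∂_3, so H_2 = Z.

(K is a triangulation of the 2-sphere S^2.)

H_0 = Z,  H_1 = 0,  H_2 = Z.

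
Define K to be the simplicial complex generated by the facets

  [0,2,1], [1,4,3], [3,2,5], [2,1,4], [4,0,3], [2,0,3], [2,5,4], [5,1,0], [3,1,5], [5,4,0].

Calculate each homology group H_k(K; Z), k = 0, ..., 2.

H_0 ≅ Z,  H_1 ≅ Z/2,  H_2 = 0.

Order the vertices as 0 < 1 < 2 < 3 < 4 < 5. Listing each simplex with vertices in this order, K has dimension 2 with simplices:

  0-simplices (6): [0], [1], [2], [3], [4], [5]
  1-simplices (15): [0,1], [0,2], [0,3], [0,4], [0,5], [1,2], [1,3], [1,4], [1,5], [2,3], [2,4], [2,5], [3,4], [3,5], [4,5]
  2-simplices (10): [0,1,2], [0,1,5], [0,2,3], [0,3,4], [0,4,5], [1,2,4], [1,3,4], [1,3,5], [2,3,5], [2,4,5]

giving chain groups C_0 ≅ Z^6, C_1 ≅ Z^15, C_2 ≅ Z^10.

Boundary ∂_1: C_1 → C_0 is given by ∂[p,q] = [q] − [p]. For instance
  ∂[1,4] = [4] − [1].
As a 6×15 matrix over Z this has rank 5, with invariant factors (1,1,1,1,1).

The boundary map ∂_2: C_2 → C_1 maps a triangle to the signed sum of its edges. For instance
  ∂[1,2,4] = [2,4] − [1,4] + [1,2],
  ∂[1,3,4] = [3,4] − [1,4] + [1,3].
As a 15×10 matrix over Z this has rank 10, with invariant factors (1,1,1,1,1,1,1,1,1,2).

From H_k ≅ ker(∂_k) / im(∂_{k+1}) we obtain:

  H_0: rank C_0 − rank ∂_1 = 6 − 5 = 1, and the invariant factors of ∂_1 are all 1, so H_0 ≅ Z.
  H_1: rank ker ∂_1 − rank ∂_2 = (15 − 5) − 10 = 0, and ∂_2 has invariant factor 2 > 1, so H_1 ≅ Z/2.
  H_2: rank ker ∂_2 − rank ∂_3 = (10 − 10) − 0 = 0, and there is no ∂_3, so H_2 ≅ 0.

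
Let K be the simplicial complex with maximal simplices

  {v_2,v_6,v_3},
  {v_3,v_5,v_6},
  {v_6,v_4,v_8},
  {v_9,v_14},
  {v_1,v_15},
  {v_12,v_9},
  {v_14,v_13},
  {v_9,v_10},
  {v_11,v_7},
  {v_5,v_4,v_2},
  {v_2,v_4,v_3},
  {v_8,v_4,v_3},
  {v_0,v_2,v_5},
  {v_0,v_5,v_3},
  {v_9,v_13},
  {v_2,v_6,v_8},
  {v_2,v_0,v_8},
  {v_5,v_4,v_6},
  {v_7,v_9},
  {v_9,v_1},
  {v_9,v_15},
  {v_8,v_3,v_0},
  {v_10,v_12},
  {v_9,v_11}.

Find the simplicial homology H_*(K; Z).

Take the total order v_0 < v_1 < v_2 < v_3 < v_4 < v_5 < v_6 < v_7 < v_8 < v_9 < v_10 < v_11 < v_12 < v_13 < v_14 < v_15 on the vertex set. Then K (dimension 2) consists of the simplices:

  0-simplices (16): [v_0], [v_1], [v_2], [v_3], [v_4], [v_5], [v_6], [v_7], [v_8], [v_9], [v_10], [v_11], [v_12], [v_13], [v_14], [v_15]
  1-simplices (30): (30 of them)
  2-simplices (12): (12 of them)

Hence C_0 ≅ Z^16, C_1 ≅ Z^30, C_2 ≅ Z^12.

∂_1: C_1 → C_0 maps an edge to its endpoints' difference, ∂[p,q] = q − p. For instance
  ∂[v_1,v_15] = [v_15] − [v_1].
The 16×30 boundary matrix has rank 14 and Smith normal form diag(1,1,1,1,1,1,1,1,1,1,1,1,1,1).

The boundary map ∂_2: C_2 → C_1 acts by ∂[p,q,r] = [q,r] − [p,r] + [p,q]. For instance
  ∂[v_4,v_6,v_8] = [v_6,v_8] − [v_4,v_8] + [v_4,v_6],
  ∂[v_0,v_3,v_5] = [v_3,v_5] − [v_0,v_5] + [v_0,v_3].
The resulting 30×12 matrix has rank 12, and its Smith normal form has invariant factors (1,1,1,1,1,1,1,1,1,1,1,2).

Now H_k = ker ∂_k / im ∂_{k+1}, so:

  H_0: rank C_0 − rank ∂_1 = 16 − 14 = 2, and the invariant factors of ∂_1 are all 1, so H_0 = Z^2.
  H_1: rank ker ∂_1 − rank ∂_2 = (30 − 14) − 12 = 4, and ∂_2 has invariant factor 2 > 1, so H_1 = Z^4 ⊕ Z/2.
  H_2: rank ker ∂_2 − rank ∂_3 = (12 − 12) − 0 = 0, and there is no ∂_3, so H_2 = 0.

H_0 = Z^2,  H_1 = Z^4 ⊕ Z/2,  H_2 = 0.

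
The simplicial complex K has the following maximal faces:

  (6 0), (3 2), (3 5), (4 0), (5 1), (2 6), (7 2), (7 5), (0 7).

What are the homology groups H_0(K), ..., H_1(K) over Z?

We work with the vertex ordering 0 < 1 < 2 < 3 < 4 < 5 < 6 < 7. The simplices of K, each written with vertices in increasing order, are:

  0-simplices (8): [0], [1], [2], [3], [4], [5], [6], [7]
  1-simplices (9): [0,4], [0,6], [0,7], [1,5], [2,3], [2,6], [2,7], [3,5], [5,7]

Hence C_0 ≅ Z^8, C_1 ≅ Z^9.

∂_1: C_1 → C_0 is given by ∂[p,q] = [q] − [p].
The resulting 8×9 matrix has rank 7, and its Smith normal form has invariant factors (1,1,1,1,1,1,1).

From H_k ≅ ker(∂_k) / im(∂_{k+1}) we obtain:

  H_0: rank C_0 − rank ∂_1 = 8 − 7 = 1, and the invariant factors of ∂_1 are all 1, so H_0 = Z.
  H_1: rank ker ∂_1 − rank ∂_2 = (9 − 7) − 0 = 2, and there is no ∂_2, so H_1 = Z^2.

As a check, the Euler characteristic is 8 − 9 = -1, which agrees with 1 − 2 = -1.

H_0 ≅ Z,  H_1 ≅ Z^2.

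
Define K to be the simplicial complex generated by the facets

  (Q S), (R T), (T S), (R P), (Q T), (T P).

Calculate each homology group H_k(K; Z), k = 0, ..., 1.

Order the vertices as P < Q < R < S < T. Listing each simplex with vertices in this order, K has dimension 1 with simplices:

  0-simplices (5): P, Q, R, S, T
  1-simplices (6): PR, PT, QS, QT, RT, ST

Hence C_0 ≅ Z^5, C_1 ≅ Z^6.

The boundary map ∂_1: C_1 → C_0 maps an edge to its endpoints' difference, ∂[p,q] = q − p.
As a 5×6 matrix over Z this has rank 4, with invariant factors (1,1,1,1).

From H_k ≅ ker(∂_k) / im(∂_{k+1}) we obtain:

  H_0: rank C_0 − rank ∂_1 = 5 − 4 = 1, and the invariant factors of ∂_1 are all 1, so H_0 ≅ Z.
  H_1: rank ker ∂_1 − rank ∂_2 = (6 − 4) − 0 = 2, and there is no ∂_2, so H_1 ≅ Z^2.

(K is a triangulation of a wedge of 2 circles.)

H_0 = Z,  H_1 = Z^2.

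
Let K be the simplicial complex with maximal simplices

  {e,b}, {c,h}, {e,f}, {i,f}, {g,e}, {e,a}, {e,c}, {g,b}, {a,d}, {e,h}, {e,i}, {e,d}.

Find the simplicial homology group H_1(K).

H_1 = Z^4.

Order the vertices as a < b < c < d < e < f < g < h < i. Listing each simplex with vertices in this order, K has dimension 1 with simplices:

  0-simplices (9): a, b, c, d, e, f, g, h, i
  1-simplices (12): ad, ae, be, bg, ce, ch, de, ef, eg, eh, ei, fi

so the chain groups are C_0 ≅ Z^9, C_1 ≅ Z^12.

The boundary map ∂_1: C_1 → C_0 maps an edge to its endpoints' difference, ∂[p,q] = q − p.
This gives a 9×12 integer matrix of rank 8; reducing to Smith normal form yields diagonal entries (1,1,1,1,1,1,1,1).

From H_k ≅ ker(∂_k) / im(∂_{k+1}) we obtain:

  H_1: rank ker ∂_1 − rank ∂_2 = (12 − 8) − 0 = 4, and there is no ∂_2, so H_1 = Z^4.

(K is a triangulation of a wedge of 4 circles.)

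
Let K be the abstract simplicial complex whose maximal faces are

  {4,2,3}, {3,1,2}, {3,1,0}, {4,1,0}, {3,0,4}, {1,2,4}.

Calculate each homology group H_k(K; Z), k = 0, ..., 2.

Order the vertices as 0 < 1 < 2 < 3 < 4. Listing each simplex with vertices in this order, K has dimension 2 with simplices:

  0-simplices (5): [0], [1], [2], [3], [4]
  1-simplices (9): [0,1], [0,3], [0,4], [1,2], [1,3], [1,4], [2,3], [2,4], [3,4]
  2-simplices (6): [0,1,3], [0,1,4], [0,3,4], [1,2,3], [1,2,4], [2,3,4]

giving chain groups C_0 ≅ Z^5, C_1 ≅ Z^9, C_2 ≅ Z^6.

∂_1: C_1 → C_0 maps an edge to its endpoints' difference, ∂[p,q] = q − p. For instance
  ∂[0,3] = [3] − [0].
The 5×9 boundary matrix has rank 4 and Smith normal form diag(1,1,1,1).

The boundary map ∂_2: C_2 → C_1 maps a triangle to the signed sum of its edges. For instance
  ∂[2,3,4] = [3,4] − [2,4] + [2,3],
  ∂[0,1,3] = [1,3] − [0,3] + [0,1].
As a 9×6 matrix over Z this has rank 5, with invariant factors (1,1,1,1,1).

Computing H_k = (kernel of ∂_k) / (image of ∂_{k+1}):

  H_0: rank C_0 − rank ∂_1 = 5 − 4 = 1, and the invariant factors of ∂_1 are all 1, so H_0 = Z.
  H_1: rank ker ∂_1 − rank ∂_2 = (9 − 4) − 5 = 0, and the invariant factors of ∂_2 are all 1, so H_1 = 0.
  H_2: rank ker ∂_2 − rank ∂_3 = (6 − 5) − 0 = 1, and there is no ∂_3, so H_2 = Z.

H_0 ≅ Z,  H_1 = 0,  H_2 ≅ Z.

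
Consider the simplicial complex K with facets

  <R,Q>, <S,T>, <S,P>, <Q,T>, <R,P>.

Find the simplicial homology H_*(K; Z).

H_0 ≅ Z,  H_1 ≅ Z.

K has 5 vertices, 5 edges.
rank ∂_0 = 0, rank ∂_1 = 4 ⇒ b_0 = 5 − 0 − 4 = 1; all invariant factors of ∂_1 are 1 so no torsion. So H_0 ≅ Z.
rank ∂_1 = 4, rank ∂_2 = 0 ⇒ b_1 = 5 − 4 − 0 = 1. So H_1 ≅ Z.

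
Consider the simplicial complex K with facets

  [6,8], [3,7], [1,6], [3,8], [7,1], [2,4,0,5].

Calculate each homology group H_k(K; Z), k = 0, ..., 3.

H_0 = Z^2,  H_1 = Z,  H_2 = 0,  H_3 = 0.

Fix the vertex order 0 < 1 < 2 < 3 < 4 < 5 < 6 < 7 < 8 and write every simplex with vertices in increasing order. Then dim K = 3 and the simplices of K are:

  0-simplices (9): [0], [1], [2], [3], [4], [5], [6], [7], [8]
  1-simplices (11): [0,2], [0,4], [0,5], [1,6], [1,7], [2,4], [2,5], [3,7], [3,8], [4,5], [6,8]
  2-simplices (4): [0,2,4], [0,2,5], [0,4,5], [2,4,5]
  3-simplices (1): [0,2,4,5]

giving chain groups C_0 ≅ Z^9, C_1 ≅ Z^11, C_2 ≅ Z^4, C_3 ≅ Z^1.

Boundary ∂_1: C_1 → C_0 is given by ∂[p,q] = [q] − [p]. For instance
  ∂[3,8] = [8] − [3].
The resulting 9×11 matrix has rank 7, and its Smith normal form has invariant factors (1,1,1,1,1,1,1).

∂_2: C_2 → C_1 acts by ∂[p,q,r] = [q,r] − [p,r] + [p,q]. For instance
  ∂[0,2,4] = [2,4] − [0,4] + [0,2],
  ∂[0,2,5] = [2,5] − [0,5] + [0,2].
The resulting 11×4 matrix has rank 3, and its Smith normal form has invariant factors (1,1,1).

∂_3: C_3 → C_2 sends each 3-simplex σ to the alternating sum Σ_i (−1)^i (σ with its i-th vertex removed). For instance
  ∂[0,2,4,5] = [2,4,5] − [0,4,5] + [0,2,5] − [0,2,4].
As a 4×1 matrix over Z this has rank 1, with invariant factors (1).

Computing H_k = (kernel of ∂_k) / (image of ∂_{k+1}):

  H_0: rank C_0 − rank ∂_1 = 9 − 7 = 2, and the invariant factors of ∂_1 are all 1, so H_0 ≅ Z^2.
  H_1: rank ker ∂_1 − rank ∂_2 = (11 − 7) − 3 = 1, and the invariant factors of ∂_2 are all 1, so H_1 ≅ Z.
  H_2: rank ker ∂_2 − rank ∂_3 = (4 − 3) − 1 = 0, and the invariant factors of ∂_3 are all 1, so H_2 ≅ 0.
  H_3: rank ker ∂_3 − rank ∂_4 = (1 − 1) − 0 = 0, and there is no ∂_4, so H_3 ≅ 0.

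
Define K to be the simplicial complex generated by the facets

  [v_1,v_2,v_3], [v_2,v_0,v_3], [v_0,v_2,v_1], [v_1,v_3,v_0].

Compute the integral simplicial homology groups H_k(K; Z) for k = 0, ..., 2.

Order the vertices as v_0 < v_1 < v_2 < v_3. Listing each simplex with vertices in this order, K has dimension 2 with simplices:

  0-simplices (4): [v_0], [v_1], [v_2], [v_3]
  1-simplices (6): [v_0,v_1], [v_0,v_2], [v_0,v_3], [v_1,v_2], [v_1,v_3], [v_2,v_3]
  2-simplices (4): [v_0,v_1,v_2], [v_0,v_1,v_3], [v_0,v_2,v_3], [v_1,v_2,v_3]

so the chain groups are C_0 ≅ Z^4, C_1 ≅ Z^6, C_2 ≅ Z^4.

Boundary ∂_1: C_1 → C_0 maps an edge to its endpoints' difference, ∂[p,q] = q − p. For instance
  ∂[v_0,v_1] = [v_1] − [v_0].
As a 4×6 matrix over Z this has rank 3, with invariant factors (1,1,1).

Boundary ∂_2: C_2 → C_1 maps a triangle to the signed sum of its edges. For instance
  ∂[v_0,v_1,v_3] = [v_1,v_3] − [v_0,v_3] + [v_0,v_1],
  ∂[v_1,v_2,v_3] = [v_2,v_3] − [v_1,v_3] + [v_1,v_2].
The 6×4 boundary matrix has rank 3 and Smith normal form diag(1,1,1).

From H_k ≅ ker(∂_k) / im(∂_{k+1}) we obtain:

  H_0: rank C_0 − rank ∂_1 = 4 − 3 = 1, and the invariant factors of ∂_1 are all 1, so H_0 ≅ Z.
  H_1: rank ker ∂_1 − rank ∂_2 = (6 − 3) − 3 = 0, and the invariant factors of ∂_2 are all 1, so H_1 ≅ 0.
  H_2: rank ker ∂_2 − rank ∂_3 = (4 − 3) − 0 = 1, and there is no ∂_3, so H_2 ≅ Z.

As a check, the Euler characteristic is 4 − 6 + 4 = 2, which agrees with 1 − 0 + 1 = 2.
(K is a triangulation of the 2-sphere S^2.)

H_0 = Z,  H_1 = 0,  H_2 = Z.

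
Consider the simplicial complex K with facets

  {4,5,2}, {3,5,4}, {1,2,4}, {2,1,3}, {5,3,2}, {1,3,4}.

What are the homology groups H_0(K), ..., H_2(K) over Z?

H_0 ≅ Z,  H_1 = 0,  H_2 ≅ Z.

Order the vertices as 1 < 2 < 3 < 4 < 5. Listing each simplex with vertices in this order, K has dimension 2 with simplices:

  0-simplices (5): [1], [2], [3], [4], [5]
  1-simplices (9): [1,2], [1,3], [1,4], [2,3], [2,4], [2,5], [3,4], [3,5], [4,5]
  2-simplices (6): [1,2,3], [1,2,4], [1,3,4], [2,3,5], [2,4,5], [3,4,5]

Hence C_0 ≅ Z^5, C_1 ≅ Z^9, C_2 ≅ Z^6.

∂_1: C_1 → C_0 sends each edge [p,q] (with p < q) to q − p. For instance
  ∂[2,3] = [3] − [2].
This gives a 5×9 integer matrix of rank 4; reducing to Smith normal form yields diagonal entries (1,1,1,1).

∂_2: C_2 → C_1 maps a triangle to the signed sum of its edges. For instance
  ∂[2,3,5] = [3,5] − [2,5] + [2,3],
  ∂[1,2,4] = [2,4] − [1,4] + [1,2].
As a 9×6 matrix over Z this has rank 5, with invariant factors (1,1,1,1,1).

From H_k ≅ ker(∂_k) / im(∂_{k+1}) we obtain:

  H_0: rank C_0 − rank ∂_1 = 5 − 4 = 1, and the invariant factors of ∂_1 are all 1, so H_0 ≅ Z.
  H_1: rank ker ∂_1 − rank ∂_2 = (9 − 4) − 5 = 0, and the invariant factors of ∂_2 are all 1, so H_1 ≅ 0.
  H_2: rank ker ∂_2 − rank ∂_3 = (6 − 5) − 0 = 1, and there is no ∂_3, so H_2 ≅ Z.

(K is a triangulation of the 2-sphere S^2.)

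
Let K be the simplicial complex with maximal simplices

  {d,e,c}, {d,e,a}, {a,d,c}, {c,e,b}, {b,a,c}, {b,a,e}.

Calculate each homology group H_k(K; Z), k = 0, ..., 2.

Take the total order a < b < c < d < e on the vertex set. Then K (dimension 2) consists of the simplices:

  0-simplices (5): a, b, c, d, e
  1-simplices (9): ab, ac, ad, ae, bc, be, cd, ce, de
  2-simplices (6): abc, abe, acd, ade, bce, cde

Hence C_0 ≅ Z^5, C_1 ≅ Z^9, C_2 ≅ Z^6.

∂_1: C_1 → C_0 maps an edge to its endpoints' difference, ∂[p,q] = q − p.
This gives a 5×9 integer matrix of rank 4; reducing to Smith normal form yields diagonal entries (1,1,1,1).

The boundary map ∂_2: C_2 → C_1 maps a triangle to the signed sum of its edges. For instance
  ∂ade = de − ae + ad,
  ∂abc = bc − ac + ab.
As a 9×6 matrix over Z this has rank 5, with invariant factors (1,1,1,1,1).

From H_k ≅ ker(∂_k) / im(∂_{k+1}) we obtain:

  H_0: rank C_0 − rank ∂_1 = 5 − 4 = 1, and the invariant factors of ∂_1 are all 1, so H_0 = Z.
  H_1: rank ker ∂_1 − rank ∂_2 = (9 − 4) − 5 = 0, and the invariant factors of ∂_2 are all 1, so H_1 = 0.
  H_2: rank ker ∂_2 − rank ∂_3 = (6 − 5) − 0 = 1, and there is no ∂_3, so H_2 = Z.

H_0 ≅ Z,  H_1 = 0,  H_2 ≅ Z.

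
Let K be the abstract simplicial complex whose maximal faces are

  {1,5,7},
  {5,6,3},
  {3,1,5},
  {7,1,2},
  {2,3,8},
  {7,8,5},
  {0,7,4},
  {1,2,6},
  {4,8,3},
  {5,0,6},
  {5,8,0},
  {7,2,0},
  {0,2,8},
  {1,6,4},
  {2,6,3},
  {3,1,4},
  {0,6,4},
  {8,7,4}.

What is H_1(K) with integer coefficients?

K has 9 vertices, 27 edges, 18 triangles.
rank ∂_1 = 8, rank ∂_2 = 18 ⇒ b_1 = 27 − 8 − 18 = 1; ∂_2 has invariant factor(s) [2] giving torsion. So H_1 = Z ⊕ Z_2.

H_1 = Z ⊕ Z_2.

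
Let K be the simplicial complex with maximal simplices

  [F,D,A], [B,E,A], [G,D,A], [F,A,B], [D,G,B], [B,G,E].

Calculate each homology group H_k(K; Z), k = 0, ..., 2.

H_0 = Z,  H_1 = Z,  H_2 = 0.

Fix the vertex order A < B < D < E < F < G and write every simplex with vertices in increasing order. Then dim K = 2 and the simplices of K are:

  0-simplices (6): A, B, D, E, F, G
  1-simplices (12): AB, AD, AE, AF, AG, BD, BE, BF, BG, DF, DG, EG
  2-simplices (6): ABE, ABF, ADF, ADG, BDG, BEG

so the chain groups are C_0 ≅ Z^6, C_1 ≅ Z^12, C_2 ≅ Z^6.

The boundary map ∂_1: C_1 → C_0 maps an edge to its endpoints' difference, ∂[p,q] = q − p. For instance
  ∂AD = D − A.
As a 6×12 matrix over Z this has rank 5, with invariant factors (1,1,1,1,1).

∂_2: C_2 → C_1 maps a triangle to the signed sum of its edges. For instance
  ∂BEG = EG − BG + BE,
  ∂ADG = DG − AG + AD.
The resulting 12×6 matrix has rank 6, and its Smith normal form has invariant factors (1,1,1,1,1,1).

Computing H_k = (kernel of ∂_k) / (image of ∂_{k+1}):

  H_0: rank C_0 − rank ∂_1 = 6 − 5 = 1, and the invariant factors of ∂_1 are all 1, so H_0 = Z.
  H_1: rank ker ∂_1 − rank ∂_2 = (12 − 5) − 6 = 1, and the invariant factors of ∂_2 are all 1, so H_1 = Z.
  H_2: rank ker ∂_2 − rank ∂_3 = (6 − 6) − 0 = 0, and there is no ∂_3, so H_2 = 0.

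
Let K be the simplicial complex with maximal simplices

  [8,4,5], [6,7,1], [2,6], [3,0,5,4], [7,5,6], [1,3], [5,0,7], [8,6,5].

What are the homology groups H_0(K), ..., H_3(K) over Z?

K has 9 vertices, 17 edges, 9 triangles, 1 3-simplex.
rank ∂_0 = 0, rank ∂_1 = 8 ⇒ b_0 = 9 − 0 − 8 = 1; all invariant factors of ∂_1 are 1 so no torsion. So H_0 ≅ Z.
rank ∂_1 = 8, rank ∂_2 = 8 ⇒ b_1 = 17 − 8 − 8 = 1; all invariant factors of ∂_2 are 1 so no torsion. So H_1 ≅ Z.
rank ∂_2 = 8, rank ∂_3 = 1 ⇒ b_2 = 9 − 8 − 1 = 0; all invariant factors of ∂_3 are 1 so no torsion. So H_2 ≅ 0.
rank ∂_3 = 1, rank ∂_4 = 0 ⇒ b_3 = 1 − 1 − 0 = 0. So H_3 ≅ 0.

H_0 ≅ Z,  H_1 ≅ Z,  H_2 = 0,  H_3 = 0.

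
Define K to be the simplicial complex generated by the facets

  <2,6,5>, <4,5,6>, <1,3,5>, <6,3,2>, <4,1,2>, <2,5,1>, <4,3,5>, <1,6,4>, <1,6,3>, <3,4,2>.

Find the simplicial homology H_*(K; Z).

We work with the vertex ordering 1 < 2 < 3 < 4 < 5 < 6. The simplices of K, each written with vertices in increasing order, are:

  0-simplices (6): [1], [2], [3], [4], [5], [6]
  1-simplices (15): [1,2], [1,3], [1,4], [1,5], [1,6], [2,3], [2,4], [2,5], [2,6], [3,4], [3,5], [3,6], [4,5], [4,6], [5,6]
  2-simplices (10): [1,2,4], [1,2,5], [1,3,5], [1,3,6], [1,4,6], [2,3,4], [2,3,6], [2,5,6], [3,4,5], [4,5,6]

so the chain groups are C_0 ≅ Z^6, C_1 ≅ Z^15, C_2 ≅ Z^10.

∂_1: C_1 → C_0 is given by ∂[p,q] = [q] − [p]. For instance
  ∂[2,3] = [3] − [2].
The resulting 6×15 matrix has rank 5, and its Smith normal form has invariant factors (1,1,1,1,1).

Boundary ∂_2: C_2 → C_1 maps a triangle to the signed sum of its edges. For instance
  ∂[2,3,4] = [3,4] − [2,4] + [2,3],
  ∂[3,4,5] = [4,5] − [3,5] + [3,4].
The 15×10 boundary matrix has rank 10 and Smith normal form diag(1,1,1,1,1,1,1,1,1,2).

Reading off H_k = ker ∂_k / im ∂_{k+1}:

  H_0: rank C_0 − rank ∂_1 = 6 − 5 = 1, and the invariant factors of ∂_1 are all 1, so H_0 ≅ Z.
  H_1: rank ker ∂_1 − rank ∂_2 = (15 − 5) − 10 = 0, and ∂_2 has invariant factor 2 > 1, so H_1 ≅ Z_2.
  H_2: rank ker ∂_2 − rank ∂_3 = (10 − 10) − 0 = 0, and there is no ∂_3, so H_2 ≅ 0.

(K is a triangulation of the real projective plane RP^2.)

H_0 ≅ Z,  H_1 ≅ Z_2,  H_2 = 0.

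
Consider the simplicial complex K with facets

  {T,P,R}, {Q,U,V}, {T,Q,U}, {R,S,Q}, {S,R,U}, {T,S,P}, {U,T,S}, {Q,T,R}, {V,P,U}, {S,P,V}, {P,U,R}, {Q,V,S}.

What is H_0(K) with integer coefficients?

H_0 = Z.

Order the vertices as P < Q < R < S < T < U < V. Listing each simplex with vertices in this order, K has dimension 2 with simplices:

  0-simplices (7): P, Q, R, S, T, U, V
  1-simplices (18): PR, PS, PT, PU, PV, QR, QS, QT, QU, QV, RS, RT, RU, ST, SU, SV, TU, UV
  2-simplices (12): PRT, PRU, PST, PSV, PUV, QRS, QRT, QSV, QTU, QUV, RSU, STU

Hence C_0 ≅ Z^7, C_1 ≅ Z^18, C_2 ≅ Z^12.

The boundary map ∂_1: C_1 → C_0 sends each edge [p,q] (with p < q) to q − p.
This gives a 7×18 integer matrix of rank 6; reducing to Smith normal form yields diagonal entries (1,1,1,1,1,1).

Boundary ∂_2: C_2 → C_1 sends each 2-simplex [p,q,r] to [q,r] − [p,r] + [p,q]. For instance
  ∂QUV = UV − QV + QU,
  ∂STU = TU − SU + ST.
The resulting 18×12 matrix has rank 12, and its Smith normal form has invariant factors (1,1,1,1,1,1,1,1,1,1,1,2).

Now H_k = ker ∂_k / im ∂_{k+1}, so:

  H_0: rank C_0 − rank ∂_1 = 7 − 6 = 1, and the invariant factors of ∂_1 are all 1, so H_0 = Z.

(K is a triangulation of the real projective plane RP^2.)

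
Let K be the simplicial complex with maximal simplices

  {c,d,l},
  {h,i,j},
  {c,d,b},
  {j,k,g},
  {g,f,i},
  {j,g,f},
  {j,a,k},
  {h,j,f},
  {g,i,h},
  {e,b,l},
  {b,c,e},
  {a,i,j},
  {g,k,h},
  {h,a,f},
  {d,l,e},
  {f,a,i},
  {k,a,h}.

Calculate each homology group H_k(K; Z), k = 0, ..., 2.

Fix the vertex order a < b < c < d < e < f < g < h < i < j < k < l and write every simplex with vertices in increasing order. Then dim K = 2 and the simplices of K are:

  0-simplices (12): a, b, c, d, e, f, g, h, i, j, k, l
  1-simplices (28): af, ah, ai, aj, ak, bc, bd, be, bl, cd, ce, cl, de, dl, el, fg, fh, fi, fj, gh, gi, gj, gk, hi, hj, hk, ij, jk
  2-simplices (17): afh, afi, ahk, aij, ajk, bcd, bce, bel, cdl, del, fgi, fgj, fhj, ghi, ghk, gjk, hij

Hence C_0 ≅ Z^12, C_1 ≅ Z^28, C_2 ≅ Z^17.

The boundary map ∂_1: C_1 → C_0 maps an edge to its endpoints' difference, ∂[p,q] = q − p.
The resulting 12×28 matrix has rank 10, and its Smith normal form has invariant factors (1,1,1,1,1,1,1,1,1,1).

The boundary map ∂_2: C_2 → C_1 sends each 2-simplex [p,q,r] to [q,r] − [p,r] + [p,q]. For instance
  ∂cdl = dl − cl + cd,
  ∂ajk = jk − ak + aj.
This gives a 28×17 integer matrix of rank 17; reducing to Smith normal form yields diagonal entries (1,1,1,1,1,1,1,1,1,1,1,1,1,1,1,1,2).

Now H_k = ker ∂_k / im ∂_{k+1}, so:

  H_0: rank C_0 − rank ∂_1 = 12 − 10 = 2, and the invariant factors of ∂_1 are all 1, so H_0 ≅ Z^2.
  H_1: rank ker ∂_1 − rank ∂_2 = (28 − 10) − 17 = 1, and ∂_2 has invariant factor 2 > 1, so H_1 ≅ Z ⊕ Z/2.
  H_2: rank ker ∂_2 − rank ∂_3 = (17 − 17) − 0 = 0, and there is no ∂_3, so H_2 ≅ 0.

H_0 = Z^2,  H_1 = Z ⊕ Z/2,  H_2 = 0.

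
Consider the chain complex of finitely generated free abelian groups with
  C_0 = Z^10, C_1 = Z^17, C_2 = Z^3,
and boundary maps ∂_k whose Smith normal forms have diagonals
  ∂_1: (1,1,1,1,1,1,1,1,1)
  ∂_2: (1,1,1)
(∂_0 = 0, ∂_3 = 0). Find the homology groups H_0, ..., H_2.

H_0: b_0 = 10 − 0 − 9 = 1; torsion from ∂_1 factors > 1: none. So H_0 ≅ Z.
H_1: b_1 = 17 − 9 − 3 = 5; torsion from ∂_2 factors > 1: none. So H_1 ≅ Z^5.
H_2: b_2 = 3 − 3 − 0 = 0; torsion from ∂_3 factors > 1: none. So H_2 ≅ 0.

H_0 ≅ Z,  H_1 ≅ Z^5,  H_2 = 0.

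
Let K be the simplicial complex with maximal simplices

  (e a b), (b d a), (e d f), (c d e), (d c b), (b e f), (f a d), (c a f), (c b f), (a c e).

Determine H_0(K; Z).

H_0 = Z.

Take the total order a < b < c < d < e < f on the vertex set. Then K (dimension 2) consists of the simplices:

  0-simplices (6): a, b, c, d, e, f
  1-simplices (15): ab, ac, ad, ae, af, bc, bd, be, bf, cd, ce, cf, de, df, ef
  2-simplices (10): abd, abe, ace, acf, adf, bcd, bcf, bef, cde, def

giving chain groups C_0 ≅ Z^6, C_1 ≅ Z^15, C_2 ≅ Z^10.

The boundary map ∂_1: C_1 → C_0 sends each edge [p,q] (with p < q) to q − p. For instance
  ∂de = e − d.
As a 6×15 matrix over Z this has rank 5, with invariant factors (1,1,1,1,1).

Boundary ∂_2: C_2 → C_1 maps a triangle to the signed sum of its edges. For instance
  ∂adf = df − af + ad,
  ∂bcf = cf − bf + bc.
The resulting 15×10 matrix has rank 10, and its Smith normal form has invariant factors (1,1,1,1,1,1,1,1,1,2).

Reading off H_k = ker ∂_k / im ∂_{k+1}:

  H_0: rank C_0 − rank ∂_1 = 6 − 5 = 1, and the invariant factors of ∂_1 are all 1, so H_0 = Z.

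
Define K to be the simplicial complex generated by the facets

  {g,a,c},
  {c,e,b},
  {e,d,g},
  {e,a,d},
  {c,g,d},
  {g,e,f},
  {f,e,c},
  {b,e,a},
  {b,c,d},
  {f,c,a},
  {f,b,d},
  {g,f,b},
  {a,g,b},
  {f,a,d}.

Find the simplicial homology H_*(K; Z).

Take the total order a < b < c < d < e < f < g on the vertex set. Then K (dimension 2) consists of the simplices:

  0-simplices (7): a, b, c, d, e, f, g
  1-simplices (21): ab, ac, ad, ae, af, ag, bc, bd, be, bf, bg, cd, ce, cf, cg, de, df, dg, ef, eg, fg
  2-simplices (14): abe, abg, acf, acg, ade, adf, bcd, bce, bdf, bfg, cdg, cef, deg, efg

so the chain groups are C_0 ≅ Z^7, C_1 ≅ Z^21, C_2 ≅ Z^14.

The boundary map ∂_1: C_1 → C_0 sends each edge [p,q] (with p < q) to q − p. For instance
  ∂eg = g − e.
The resulting 7×21 matrix has rank 6, and its Smith normal form has invariant factors (1,1,1,1,1,1).

Boundary ∂_2: C_2 → C_1 sends each 2-simplex [p,q,r] to [q,r] − [p,r] + [p,q]. For instance
  ∂efg = fg − eg + ef,
  ∂bfg = fg − bg + bf.
The 21×14 boundary matrix has rank 13 and Smith normal form diag(1,1,1,1,1,1,1,1,1,1,1,1,1).

Reading off H_k = ker ∂_k / im ∂_{k+1}:

  H_0: rank C_0 − rank ∂_1 = 7 − 6 = 1, and the invariant factors of ∂_1 are all 1, so H_0 = Z.
  H_1: rank ker ∂_1 − rank ∂_2 = (21 − 6) − 13 = 2, and the invariant factors of ∂_2 are all 1, so H_1 = Z^2.
  H_2: rank ker ∂_2 − rank ∂_3 = (14 − 13) − 0 = 1, and there is no ∂_3, so H_2 = Z.

As a check, the Euler characteristic is 7 − 21 + 14 = 0, which agrees with 1 − 2 + 1 = 0.
(K is a triangulation of the torus T^2.)

H_0 = Z,  H_1 = Z^2,  H_2 = Z.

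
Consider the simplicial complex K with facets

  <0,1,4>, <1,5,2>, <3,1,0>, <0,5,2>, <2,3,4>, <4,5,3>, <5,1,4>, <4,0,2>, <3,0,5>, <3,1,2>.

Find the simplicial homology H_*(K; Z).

Order the vertices as 0 < 1 < 2 < 3 < 4 < 5. Listing each simplex with vertices in this order, K has dimension 2 with simplices:

  0-simplices (6): [0], [1], [2], [3], [4], [5]
  1-simplices (15): [0,1], [0,2], [0,3], [0,4], [0,5], [1,2], [1,3], [1,4], [1,5], [2,3], [2,4], [2,5], [3,4], [3,5], [4,5]
  2-simplices (10): [0,1,3], [0,1,4], [0,2,4], [0,2,5], [0,3,5], [1,2,3], [1,2,5], [1,4,5], [2,3,4], [3,4,5]

Hence C_0 ≅ Z^6, C_1 ≅ Z^15, C_2 ≅ Z^10.

∂_1: C_1 → C_0 maps an edge to its endpoints' difference, ∂[p,q] = q − p.
The 6×15 boundary matrix has rank 5 and Smith normal form diag(1,1,1,1,1).

The boundary map ∂_2: C_2 → C_1 acts by ∂[p,q,r] = [q,r] − [p,r] + [p,q]. For instance
  ∂[2,3,4] = [3,4] − [2,4] + [2,3],
  ∂[0,3,5] = [3,5] − [0,5] + [0,3].
As a 15×10 matrix over Z this has rank 10, with invariant factors (1,1,1,1,1,1,1,1,1,2).

Computing H_k = (kernel of ∂_k) / (image of ∂_{k+1}):

  H_0: rank C_0 − rank ∂_1 = 6 − 5 = 1, and the invariant factors of ∂_1 are all 1, so H_0 ≅ Z.
  H_1: rank ker ∂_1 − rank ∂_2 = (15 − 5) − 10 = 0, and ∂_2 has invariant factor 2 > 1, so H_1 ≅ Z/2Z.
  H_2: rank ker ∂_2 − rank ∂_3 = (10 − 10) − 0 = 0, and there is no ∂_3, so H_2 ≅ 0.

As a check, the Euler characteristic is 6 − 15 + 10 = 1, which agrees with 1 − 0 + 0 = 1.

H_0 = Z,  H_1 = Z/2Z,  H_2 = 0.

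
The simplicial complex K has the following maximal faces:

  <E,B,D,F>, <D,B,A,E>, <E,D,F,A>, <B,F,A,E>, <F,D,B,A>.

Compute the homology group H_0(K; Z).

H_0 ≅ Z.

Order the vertices as A < B < D < E < F. Listing each simplex with vertices in this order, K has dimension 3 with simplices:

  0-simplices (5): A, B, D, E, F
  1-simplices (10): AB, AD, AE, AF, BD, BE, BF, DE, DF, EF
  2-simplices (10): ABD, ABE, ABF, ADE, ADF, AEF, BDE, BDF, BEF, DEF
  3-simplices (5): ABDE, ABDF, ABEF, ADEF, BDEF

Hence C_0 ≅ Z^5, C_1 ≅ Z^10, C_2 ≅ Z^10, C_3 ≅ Z^5.

The boundary map ∂_1: C_1 → C_0 is given by ∂[p,q] = [q] − [p].
The resulting 5×10 matrix has rank 4, and its Smith normal form has invariant factors (1,1,1,1).

∂_2: C_2 → C_1 sends each 2-simplex [p,q,r] to [q,r] − [p,r] + [p,q]. For instance
  ∂AEF = EF − AF + AE,
  ∂BEF = EF − BF + BE.
As a 10×10 matrix over Z this has rank 6, with invariant factors (1,1,1,1,1,1).

∂_3: C_3 → C_2 sends each 3-simplex σ to the alternating sum Σ_i (−1)^i (σ with its i-th vertex removed). For instance
  ∂ABDE = BDE − ADE + ABE − ABD,
  ∂ABEF = BEF − AEF + ABF − ABE.
The 10×5 boundary matrix has rank 4 and Smith normal form diag(1,1,1,1).

Now H_k = ker ∂_k / im ∂_{k+1}, so:

  H_0: rank C_0 − rank ∂_1 = 5 − 4 = 1, and the invariant factors of ∂_1 are all 1, so H_0 = Z.

(K is a triangulation of the 3-sphere S^3.)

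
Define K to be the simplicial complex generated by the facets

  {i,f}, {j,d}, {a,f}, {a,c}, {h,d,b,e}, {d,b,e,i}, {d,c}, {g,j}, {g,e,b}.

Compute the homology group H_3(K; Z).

H_3 = 0.

Fix the vertex order a < b < c < d < e < f < g < h < i < j and write every simplex with vertices in increasing order. Then dim K = 3 and the simplices of K are:

  0-simplices (10): a, b, c, d, e, f, g, h, i, j
  1-simplices (17): ac, af, bd, be, bg, bh, bi, cd, de, dh, di, dj, eg, eh, ei, fi, gj
  2-simplices (8): bde, bdh, bdi, beg, beh, bei, deh, dei
  3-simplices (2): bdeh, bdei

Hence C_0 ≅ Z^10, C_1 ≅ Z^17, C_2 ≅ Z^8, C_3 ≅ Z^2.

The boundary map ∂_1: C_1 → C_0 maps an edge to its endpoints' difference, ∂[p,q] = q − p.
As a 10×17 matrix over Z this has rank 9, with invariant factors (1,1,1,1,1,1,1,1,1).

∂_2: C_2 → C_1 maps a triangle to the signed sum of its edges. For instance
  ∂bei = ei − bi + be,
  ∂beh = eh − bh + be.
As a 17×8 matrix over Z this has rank 6, with invariant factors (1,1,1,1,1,1).

∂_3: C_3 → C_2 sends each 3-simplex σ to the alternating sum Σ_i (−1)^i (σ with its i-th vertex removed). For instance
  ∂bdeh = deh − beh + bdh − bde,
  ∂bdei = dei − bei + bdi − bde.
The resulting 8×2 matrix has rank 2, and its Smith normal form has invariant factors (1,1).

Reading off H_k = ker ∂_k / im ∂_{k+1}:

  H_3: rank ker ∂_3 − rank ∂_4 = (2 − 2) − 0 = 0, and there is no ∂_4, so H_3 ≅ 0.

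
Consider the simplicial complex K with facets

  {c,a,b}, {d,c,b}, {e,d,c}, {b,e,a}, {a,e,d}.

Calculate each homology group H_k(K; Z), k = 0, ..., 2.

H_0 = Z,  H_1 = Z,  H_2 = 0.

K has 5 vertices, 10 edges, 5 triangles.
rank ∂_0 = 0, rank ∂_1 = 4 ⇒ b_0 = 5 − 0 − 4 = 1; all invariant factors of ∂_1 are 1 so no torsion. So H_0 = Z.
rank ∂_1 = 4, rank ∂_2 = 5 ⇒ b_1 = 10 − 4 − 5 = 1; all invariant factors of ∂_2 are 1 so no torsion. So H_1 = Z.
rank ∂_2 = 5, rank ∂_3 = 0 ⇒ b_2 = 5 − 5 − 0 = 0. So H_2 = 0.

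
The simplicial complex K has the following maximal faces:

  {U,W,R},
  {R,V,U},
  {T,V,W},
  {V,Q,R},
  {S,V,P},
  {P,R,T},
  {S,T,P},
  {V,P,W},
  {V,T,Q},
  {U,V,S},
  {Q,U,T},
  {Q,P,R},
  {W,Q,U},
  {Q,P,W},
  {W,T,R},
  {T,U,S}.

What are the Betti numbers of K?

b_0 = 1, b_1 = 2, b_2 = 1.

Take the total order P < Q < R < S < T < U < V < W on the vertex set. Then K (dimension 2) consists of the simplices:

  0-simplices (8): P, Q, R, S, T, U, V, W
  1-simplices (24): PQ, PR, PS, PT, PV, PW, QR, QT, QU, QV, QW, RT, RU, RV, RW, ST, SU, SV, TU, TV, TW, UV, UW, VW
  2-simplices (16): PQR, PQW, PRT, PST, PSV, PVW, QRV, QTU, QTV, QUW, RTW, RUV, RUW, STU, SUV, TVW

giving chain groups C_0 ≅ Z^8, C_1 ≅ Z^24, C_2 ≅ Z^16.

∂_1: C_1 → C_0 maps an edge to its endpoints' difference, ∂[p,q] = q − p. For instance
  ∂VW = W − V.
The resulting 8×24 matrix has rank 7, and its Smith normal form has invariant factors (1,1,1,1,1,1,1).

The boundary map ∂_2: C_2 → C_1 acts by ∂[p,q,r] = [q,r] − [p,r] + [p,q]. For instance
  ∂SUV = UV − SV + SU,
  ∂PVW = VW − PW + PV.
The 24×16 boundary matrix has rank 15 and Smith normal form diag(1,1,1,1,1,1,1,1,1,1,1,1,1,1,1).

Reading off H_k = ker ∂_k / im ∂_{k+1}:

  H_0: rank C_0 − rank ∂_1 = 8 − 7 = 1, and the invariant factors of ∂_1 are all 1, so H_0 ≅ Z.
  H_1: rank ker ∂_1 − rank ∂_2 = (24 − 7) − 15 = 2, and the invariant factors of ∂_2 are all 1, so H_1 ≅ Z^2.
  H_2: rank ker ∂_2 − rank ∂_3 = (16 − 15) − 0 = 1, and there is no ∂_3, so H_2 ≅ Z.

Hence the Betti numbers are b_0 = 1, b_1 = 2, b_2 = 1.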